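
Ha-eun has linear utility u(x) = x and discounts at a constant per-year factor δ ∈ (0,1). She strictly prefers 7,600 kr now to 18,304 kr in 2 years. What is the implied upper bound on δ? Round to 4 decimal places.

δ < 0.6444

Under u(x) = x this choice says 7600 > δ^2·18304.
Hence δ^2 < 7600/18304 = 0.41521, and x ↦ x^(1/2) is increasing on (0,∞).
δ < 0.41521^(1/2) = 0.6444.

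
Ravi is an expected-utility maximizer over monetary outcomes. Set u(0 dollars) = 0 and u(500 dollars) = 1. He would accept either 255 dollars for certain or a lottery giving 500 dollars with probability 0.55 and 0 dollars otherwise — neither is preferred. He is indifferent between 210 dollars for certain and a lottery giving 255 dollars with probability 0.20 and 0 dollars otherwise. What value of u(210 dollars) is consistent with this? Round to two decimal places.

0.11

First, u(255 dollars) = 0.55·u(500 dollars) + 0.45·u(0 dollars) = 0.55.
Then u(210 dollars) = 0.20·u(255 dollars) + 0.80·u(0 dollars) = 0.20·0.55 + 0.80·0.00 = 0.1100.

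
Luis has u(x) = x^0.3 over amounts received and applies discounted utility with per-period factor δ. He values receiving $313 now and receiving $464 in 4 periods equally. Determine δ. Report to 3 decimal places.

Indifference means u(313) = δ^4 · u(464), so δ^4 = u(313)/u(464).
With u(x) = x^0.3: δ^4 = 313^0.3/464^0.3 = (313/464)^0.3 = 0.88860.
So δ = 0.88860^(1/4) ≈ 0.971.

δ ≈ 0.971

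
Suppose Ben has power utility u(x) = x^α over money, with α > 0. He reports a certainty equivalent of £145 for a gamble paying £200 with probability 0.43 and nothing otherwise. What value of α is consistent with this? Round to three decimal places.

EU(lottery) = 0.43·200^α + 0.57·0 = 0.43·200^α.
Equating: 145^α = 0.43·200^α, i.e. 0.7250^α = 0.43.
α = ln(0.43) / ln(145/200) = -0.843970/-0.321584 ≈ 2.624.

α ≈ 2.624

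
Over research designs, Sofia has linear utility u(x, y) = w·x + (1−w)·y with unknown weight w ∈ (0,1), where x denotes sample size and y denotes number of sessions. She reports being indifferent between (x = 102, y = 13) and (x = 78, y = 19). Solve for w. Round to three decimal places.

w = 0.200

u(102,13) = u(78,19) means w·102 + (1−w)·13 = w·78 + (1−w)·19.
Rearranging, 24·w − 6·(1−w) = 0.
The marginal rate of substitution is 6/24, so w = 6/(24+6) = 0.200.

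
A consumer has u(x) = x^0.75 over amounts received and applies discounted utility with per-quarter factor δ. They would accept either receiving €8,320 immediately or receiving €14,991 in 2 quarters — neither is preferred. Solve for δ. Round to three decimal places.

The payoff in 2 quarters is discounted by δ^2, so u(8320) = δ^2·u(14991) and δ^2 = u(8320)/u(14991).
Since u(x) = x^0.75, δ^2 = (8320/14991)^0.75 = 0.55500^0.75 = 0.64301.
So δ = 0.64301^(1/2) ≈ 0.802.

δ ≈ 0.802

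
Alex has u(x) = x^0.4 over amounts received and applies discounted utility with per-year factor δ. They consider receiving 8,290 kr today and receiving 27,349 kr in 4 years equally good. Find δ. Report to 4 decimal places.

δ ≈ 0.8875

Indifference means u(8290) = δ^4 · u(27349), so δ^4 = u(8290)/u(27349).
Since u(x) = x^0.4, δ^4 = (8290/27349)^0.4 = 0.30312^0.4 = 0.62036.
So δ = 0.62036^(1/4) ≈ 0.8875.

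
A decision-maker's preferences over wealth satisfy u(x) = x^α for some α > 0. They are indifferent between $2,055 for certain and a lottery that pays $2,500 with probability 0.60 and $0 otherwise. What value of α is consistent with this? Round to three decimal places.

α ≈ 2.606

EU(lottery) = 0.60·2500^α + 0.40·0 = 0.60·2500^α.
Indifference: 2055^α = 0.60·2500^α, so (2055/2500)^α = 0.60.
Taking logs: α·ln(2055/2500) = ln(0.60), so α = -0.510826 / -0.196015 ≈ 2.606.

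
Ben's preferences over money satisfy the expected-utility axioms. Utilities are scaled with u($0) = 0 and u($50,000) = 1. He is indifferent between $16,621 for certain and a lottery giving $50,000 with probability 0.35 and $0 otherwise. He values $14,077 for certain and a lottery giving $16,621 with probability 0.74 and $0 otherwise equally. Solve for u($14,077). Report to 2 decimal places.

0.26

First, u($16,621) = 0.35·u($50,000) + 0.65·u($0) = 0.35.
Then u($14,077) = 0.74·u($16,621) + 0.26·u($0) = 0.74·0.35 + 0.26·0.00 = 0.2590.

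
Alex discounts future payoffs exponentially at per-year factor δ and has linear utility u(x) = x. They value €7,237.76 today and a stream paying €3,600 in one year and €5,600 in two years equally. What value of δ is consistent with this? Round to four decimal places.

δ ≈ 0.8600

Equating present values: 7237.76 = 3600δ + 5600δ².
Rearranged: 5600δ² + 3600δ − 7237.76 = 0.
The positive root is δ = [−3600 + √(3600² + 4·5600·7237.76)] / (2·5600) = (−3600 + 13232.000)/11200 ≈ 0.8600.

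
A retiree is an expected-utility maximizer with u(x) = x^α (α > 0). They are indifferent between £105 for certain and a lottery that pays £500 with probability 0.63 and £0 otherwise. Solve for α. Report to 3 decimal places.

α ≈ 0.296

The lottery's expected utility is 0.63·u(500) + 0.37·u(0) = 0.63·500^α (since u(0) = 0 for α > 0).
Indifference: 105^α = 0.63·500^α, so (105/500)^α = 0.63.
Taking logs: α·ln(105/500) = ln(0.63), so α = -0.462035 / -1.560648 ≈ 0.296.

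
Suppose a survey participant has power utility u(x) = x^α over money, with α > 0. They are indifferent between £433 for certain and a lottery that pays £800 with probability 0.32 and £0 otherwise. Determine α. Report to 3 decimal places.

The lottery's expected utility is 0.32·u(800) + 0.68·u(0) = 0.32·800^α (since u(0) = 0 for α > 0).
Indifference: 433^α = 0.32·800^α, so (433/800)^α = 0.32.
α = ln(0.32) / ln(433/800) = -1.139434/-0.613874 ≈ 1.856.

α ≈ 1.856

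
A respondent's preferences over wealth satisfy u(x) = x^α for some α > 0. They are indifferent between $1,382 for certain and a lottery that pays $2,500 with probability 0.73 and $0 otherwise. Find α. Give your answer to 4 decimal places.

The lottery's expected utility is 0.73·u(2500) + 0.27·u(0) = 0.73·2500^α (since u(0) = 0 for α > 0).
Setting u(1382) equal to that: 1382^α = 0.73·2500^α ⇒ (1382/2500)^α = 0.73.
Take logs: α = ln 0.73 / ln(1382/2500) ≈ 0.530925.

α ≈ 0.5309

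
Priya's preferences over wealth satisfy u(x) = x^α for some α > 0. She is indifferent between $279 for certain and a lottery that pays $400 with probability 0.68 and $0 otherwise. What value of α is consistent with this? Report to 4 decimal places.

α ≈ 1.0705

Since u(0) = 0, the lottery's EU is 0.68·400^α.
Equating: 279^α = 0.68·400^α, i.e. 0.6975^α = 0.68.
α = ln(0.68) / ln(279/400) = -0.3856625/-0.3602528 ≈ 1.0705.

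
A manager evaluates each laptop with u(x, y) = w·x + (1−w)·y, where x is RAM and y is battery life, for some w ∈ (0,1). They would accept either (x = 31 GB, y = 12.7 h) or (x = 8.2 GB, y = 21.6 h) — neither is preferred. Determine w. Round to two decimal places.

w = 0.28

Equating utilities: w·31 + (1−w)·12.7 = w·8.2 + (1−w)·21.6.
Rearranging, 22.8·w − 8.9·(1−w) = 0.
Hence w = 8.9/(22.8+8.9) = 8.9/31.7 = 0.28.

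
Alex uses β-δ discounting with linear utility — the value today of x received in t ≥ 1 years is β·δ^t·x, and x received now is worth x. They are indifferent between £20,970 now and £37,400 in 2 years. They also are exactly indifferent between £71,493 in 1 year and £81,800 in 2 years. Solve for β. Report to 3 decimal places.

From the later pair, β·δ^1·71493 = β·δ^2·81800; dividing through, δ = 71493/81800 = 0.87400.
Substituting δ into 20970 = β·δ^2·37400: β = 20970/(28568.803) ≈ 0.734.

β ≈ 0.734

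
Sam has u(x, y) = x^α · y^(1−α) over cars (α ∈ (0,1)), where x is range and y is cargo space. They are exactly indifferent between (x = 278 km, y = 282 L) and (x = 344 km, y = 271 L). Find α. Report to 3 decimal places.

The Cobb–Douglas utilities coincide, so 278^α·282^(1−α) = 344^α·271^(1−α).
(278/344)^α = (271/282)^(1−α); take logs: α·ln(278/344) = (1−α)·ln(271/282), i.e. α·-0.213021 = (1−α)·-0.039788.
So α/(1−α) = (-0.039788)/(-0.213021) = 0.186780, and α = 0.186780/1.186780 ≈ 0.157.

α ≈ 0.157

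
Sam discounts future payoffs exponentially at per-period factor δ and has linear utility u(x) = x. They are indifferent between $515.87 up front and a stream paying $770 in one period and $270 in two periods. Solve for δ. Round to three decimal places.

Equating present values: 515.87 = 770δ + 270δ².
Rearranged: 270δ² + 770δ − 515.87 = 0.
δ = (−770 + √(770² + 4·270·515.87)) / (2·270) = (−770 + √1150039.60) / 540 ≈ 0.560.

δ ≈ 0.560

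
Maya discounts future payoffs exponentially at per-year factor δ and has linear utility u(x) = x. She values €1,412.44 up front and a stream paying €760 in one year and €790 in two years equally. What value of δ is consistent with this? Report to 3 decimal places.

Present value of the stream is 760·δ + 790·δ². Indifference gives 760δ + 790δ² = 1412.44.
So 790δ² + 760δ − 1412.44 = 0.
By the quadratic formula (taking the positive root), δ = (−760 + √5040910.40) / 1580 ≈ 0.940.

δ ≈ 0.940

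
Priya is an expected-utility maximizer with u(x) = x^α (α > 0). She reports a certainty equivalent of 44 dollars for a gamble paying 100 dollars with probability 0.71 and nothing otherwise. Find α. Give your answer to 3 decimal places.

Since u(0) = 0, the lottery's EU is 0.71·100^α.
Indifference: 44^α = 0.71·100^α, so (44/100)^α = 0.71.
Taking logs: α·ln(44/100) = ln(0.71), so α = -0.342490 / -0.820981 ≈ 0.417.

α ≈ 0.417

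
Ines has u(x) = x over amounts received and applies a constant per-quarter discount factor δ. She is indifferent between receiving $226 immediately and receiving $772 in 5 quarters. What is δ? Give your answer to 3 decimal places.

δ ≈ 0.782

The payoff in 5 quarters is discounted by δ^5, so u(226) = δ^5·u(772) and δ^5 = u(226)/u(772).
With u(x) = x: δ^5 = 226/772 = 0.29275.
Hence δ = (0.29275)^(1/5) = 0.78216.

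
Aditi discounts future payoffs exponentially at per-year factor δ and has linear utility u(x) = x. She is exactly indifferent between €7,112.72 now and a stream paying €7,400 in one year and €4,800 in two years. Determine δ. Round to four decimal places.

δ ≈ 0.6700

The stream is worth 7400δ + 4800δ² today, so 7400δ + 4800δ² = 7112.72.
Rearranged: 4800δ² + 7400δ − 7112.72 = 0.
By the quadratic formula (taking the positive root), δ = (−7400 + √191324224.00) / 9600 ≈ 0.6700.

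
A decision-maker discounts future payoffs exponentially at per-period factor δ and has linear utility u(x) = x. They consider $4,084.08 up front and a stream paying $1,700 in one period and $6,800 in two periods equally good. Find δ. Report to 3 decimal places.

δ ≈ 0.660

The stream is worth 1700δ + 6800δ² today, so 1700δ + 6800δ² = 4084.08.
So 6800δ² + 1700δ − 4084.08 = 0.
δ = (−1700 + √(1700² + 4·6800·4084.08)) / (2·6800) = (−1700 + √113976976.00) / 13600 ≈ 0.660.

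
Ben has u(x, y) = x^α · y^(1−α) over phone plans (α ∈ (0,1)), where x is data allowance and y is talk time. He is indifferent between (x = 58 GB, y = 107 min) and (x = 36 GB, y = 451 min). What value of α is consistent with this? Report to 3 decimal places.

α ≈ 0.751

Indifference: 58^α · 107^(1−α) = 36^α · 451^(1−α).
Taking logs: α·ln 58 + (1−α)·ln 107 = α·ln 36 + (1−α)·ln 451, i.e. α·0.476924 = (1−α)·1.438639.
So α/(1−α) = (1.438639)/(0.476924) = 3.016495, and α = 3.016495/4.016495 ≈ 0.751.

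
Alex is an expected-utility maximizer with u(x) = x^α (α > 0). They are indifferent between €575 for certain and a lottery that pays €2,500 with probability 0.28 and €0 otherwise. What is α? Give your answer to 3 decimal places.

α ≈ 0.866

Since u(0) = 0, the lottery's EU is 0.28·2500^α.
Indifference: 575^α = 0.28·2500^α, so (575/2500)^α = 0.28.
Take logs: α = ln 0.28 / ln(575/2500) ≈ 0.86615.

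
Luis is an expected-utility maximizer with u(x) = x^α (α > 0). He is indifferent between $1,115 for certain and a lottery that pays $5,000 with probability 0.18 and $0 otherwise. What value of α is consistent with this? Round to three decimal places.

The lottery's expected utility is 0.18·u(5000) + 0.82·u(0) = 0.18·5000^α (since u(0) = 0 for α > 0).
Indifference: 1115^α = 0.18·5000^α, so (1115/5000)^α = 0.18.
α = ln(0.18) / ln(1115/5000) = -1.714798/-1.500584 ≈ 1.143.

α ≈ 1.143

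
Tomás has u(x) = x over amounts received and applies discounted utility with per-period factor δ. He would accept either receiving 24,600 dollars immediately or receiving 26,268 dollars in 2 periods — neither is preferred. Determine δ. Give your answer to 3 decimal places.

δ ≈ 0.968

The payoff in 2 periods is discounted by δ^2, so u(24600) = δ^2·u(26268) and δ^2 = u(24600)/u(26268).
With u(x) = x: δ^2 = 24600/26268 = 0.93650.
Hence δ = (0.93650)^(1/2) = 0.96773.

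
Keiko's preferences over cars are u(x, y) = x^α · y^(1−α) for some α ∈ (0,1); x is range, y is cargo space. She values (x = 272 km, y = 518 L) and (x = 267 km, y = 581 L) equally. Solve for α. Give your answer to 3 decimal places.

α ≈ 0.861

Set the two utilities equal: 272^α·518^(1−α) = 267^α·581^(1−α).
Rearrange to (272/267)^α = (581/518)^(1−α) and take logs: α·0.018553 = (1−α)·0.114776.
So α/(1−α) = (0.114776)/(0.018553) = 6.186385, and α = 6.186385/7.186385 ≈ 0.861.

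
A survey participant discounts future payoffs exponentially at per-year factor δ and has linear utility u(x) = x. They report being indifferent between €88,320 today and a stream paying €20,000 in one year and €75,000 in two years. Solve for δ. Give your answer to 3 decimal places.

Present value of the stream is 20000·δ + 75000·δ². Indifference gives 20000δ + 75000δ² = 88320.
Rearranged: 75000δ² + 20000δ − 88320 = 0.
δ = (−20000 + √(20000² + 4·75000·88320)) / (2·75000) = (−20000 + √26896000000.00) / 150000 ≈ 0.960.

δ ≈ 0.960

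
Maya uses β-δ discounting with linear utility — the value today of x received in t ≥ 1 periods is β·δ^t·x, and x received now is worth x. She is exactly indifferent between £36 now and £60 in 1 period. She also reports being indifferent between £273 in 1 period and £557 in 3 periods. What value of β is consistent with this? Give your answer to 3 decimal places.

The second indifference involves only future payoffs, so β cancels: β·δ^1·273 = β·δ^3·557, giving δ^2 = 273/557 = 0.49013, so δ = 0.70009.
Substituting δ into 36 = β·δ·60: β = 36/(42.005) ≈ 0.857.

β ≈ 0.857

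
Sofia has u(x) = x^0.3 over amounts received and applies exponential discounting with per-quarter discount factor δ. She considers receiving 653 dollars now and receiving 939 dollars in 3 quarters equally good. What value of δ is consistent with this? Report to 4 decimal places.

δ ≈ 0.9643

Equating discounted utilities: u(653) = δ^3·u(939) ⇒ δ^3 = u(653)/u(939).
Since u(x) = x^0.3, δ^3 = (653/939)^0.3 = 0.69542^0.3 = 0.89676.
Hence δ = (0.89676)^(1/3) = 0.964328.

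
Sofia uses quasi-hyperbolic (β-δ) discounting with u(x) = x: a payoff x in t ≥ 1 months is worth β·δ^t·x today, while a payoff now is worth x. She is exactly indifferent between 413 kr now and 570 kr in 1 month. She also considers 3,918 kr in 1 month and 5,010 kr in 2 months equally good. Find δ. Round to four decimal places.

The second indifference involves only future payoffs, so β cancels: β·δ^1·3918 = β·δ^2·5010, giving δ = 3918/5010 = 0.78204.

δ ≈ 0.7820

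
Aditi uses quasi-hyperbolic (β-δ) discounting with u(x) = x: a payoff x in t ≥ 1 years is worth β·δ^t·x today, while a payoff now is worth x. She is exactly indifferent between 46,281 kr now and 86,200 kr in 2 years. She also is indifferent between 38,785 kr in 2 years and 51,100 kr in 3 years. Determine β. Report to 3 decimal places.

Both payoffs in the second observation are in the future, so β drops out: δ^2·38785 = δ^3·51100 ⇒ δ = 38785/51100 = 0.75900.
Now use the now-vs-future pair: 46281 = β·δ^2·86200 gives β = 46281/(0.57608·86200) ≈ 0.932.

β ≈ 0.932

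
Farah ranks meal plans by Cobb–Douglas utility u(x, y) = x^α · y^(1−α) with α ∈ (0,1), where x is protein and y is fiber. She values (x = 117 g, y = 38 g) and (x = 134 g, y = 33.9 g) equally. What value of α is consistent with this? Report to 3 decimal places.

Set the two utilities equal: 117^α·38^(1−α) = 134^α·33.9^(1−α).
Taking logs: α·ln 117 + (1−α)·ln 38 = α·ln 134 + (1−α)·ln 33.9, i.e. α·-0.135666 = (1−α)·-0.114171.
So α/(1−α) = (-0.114171)/(-0.135666) = 0.841559, and α = 0.841559/1.841559 ≈ 0.457.

α ≈ 0.457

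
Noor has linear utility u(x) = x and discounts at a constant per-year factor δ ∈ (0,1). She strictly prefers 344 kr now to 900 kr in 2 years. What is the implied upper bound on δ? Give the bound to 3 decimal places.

δ < 0.618

Comparing present values: 344 > δ^2·900.
Hence δ^2 < 344/900 = 0.38222, and x ↦ x^(1/2) is increasing on (0,∞).
δ < (344/900)^(1/2) ≈ 0.618.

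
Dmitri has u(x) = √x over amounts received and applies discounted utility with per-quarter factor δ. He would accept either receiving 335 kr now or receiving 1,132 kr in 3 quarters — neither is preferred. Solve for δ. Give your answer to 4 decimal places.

δ ≈ 0.8163

Indifference means u(335) = δ^3 · u(1132), so δ^3 = u(335)/u(1132).
Since u(x) = √x, δ^3 = √(335/1132) = 0.54400.
Hence δ = (0.54400)^(1/3) = 0.816331.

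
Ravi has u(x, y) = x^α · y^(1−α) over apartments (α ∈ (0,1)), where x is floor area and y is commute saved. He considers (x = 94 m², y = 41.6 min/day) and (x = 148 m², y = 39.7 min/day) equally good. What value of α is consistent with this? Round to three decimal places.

Set the two utilities equal: 94^α·41.6^(1−α) = 148^α·39.7^(1−α).
Rearrange to (94/148)^α = (39.7/41.6)^(1−α) and take logs: α·-0.453917 = (1−α)·-0.046749.
So α/(1−α) = (-0.046749)/(-0.453917) = 0.102990, and α = 0.102990/1.102990 ≈ 0.093.

α ≈ 0.093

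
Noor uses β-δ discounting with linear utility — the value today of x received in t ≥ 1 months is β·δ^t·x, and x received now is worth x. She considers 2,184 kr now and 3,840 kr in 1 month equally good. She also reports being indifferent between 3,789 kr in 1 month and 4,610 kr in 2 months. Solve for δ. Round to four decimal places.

From the later pair, β·δ^1·3789 = β·δ^2·4610; dividing through, δ = 3789/4610 = 0.82191.

δ ≈ 0.8219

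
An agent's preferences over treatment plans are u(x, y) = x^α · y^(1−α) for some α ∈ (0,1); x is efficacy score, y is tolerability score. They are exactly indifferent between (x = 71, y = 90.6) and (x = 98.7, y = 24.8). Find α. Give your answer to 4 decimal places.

α ≈ 0.7973

Set the two utilities equal: 71^α·90.6^(1−α) = 98.7^α·24.8^(1−α).
(71/98.7)^α = (24.8/90.6)^(1−α); take logs: α·ln(71/98.7) = (1−α)·ln(24.8/90.6), i.e. α·-0.3294051 = (1−α)·-1.2956106.
So α/(1−α) = (-1.2956106)/(-0.3294051) = 3.9331832, and α = 3.9331832/4.9331832 ≈ 0.7973.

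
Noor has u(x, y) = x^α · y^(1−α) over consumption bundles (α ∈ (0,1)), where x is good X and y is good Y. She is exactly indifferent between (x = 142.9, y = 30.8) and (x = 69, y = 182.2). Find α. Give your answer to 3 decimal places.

α ≈ 0.709

The Cobb–Douglas utilities coincide, so 142.9^α·30.8^(1−α) = 69^α·182.2^(1−α).
Taking logs: α·ln 142.9 + (1−α)·ln 30.8 = α·ln 69 + (1−α)·ln 182.2, i.e. α·0.728039 = (1−α)·1.777590.
With A = 0.728039 and B = 1.777590: α·A = (1−α)·B, so α = B/(A+B) = 1.777590/2.505629 ≈ 0.709.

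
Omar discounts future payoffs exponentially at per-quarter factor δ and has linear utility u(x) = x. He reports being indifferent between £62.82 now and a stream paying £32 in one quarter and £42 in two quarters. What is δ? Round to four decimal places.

δ ≈ 0.9000

Present value of the stream is 32·δ + 42·δ². Indifference gives 32δ + 42δ² = 62.82.
Rearranged: 42δ² + 32δ − 62.82 = 0.
The positive root is δ = [−32 + √(32² + 4·42·62.82)] / (2·42) = (−32 + 107.600)/84 ≈ 0.9000.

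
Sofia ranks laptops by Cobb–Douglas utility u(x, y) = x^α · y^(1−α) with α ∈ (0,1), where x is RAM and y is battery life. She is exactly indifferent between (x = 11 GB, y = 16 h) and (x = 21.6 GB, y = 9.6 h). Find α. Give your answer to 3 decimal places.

Set the two utilities equal: 11^α·16^(1−α) = 21.6^α·9.6^(1−α).
Rearrange to (11/21.6)^α = (9.6/16)^(1−α) and take logs: α·-0.674798 = (1−α)·-0.510826.
Thus α·(-1.185624) = -0.510826, so α = -0.510826/-1.185624 ≈ 0.431.

α ≈ 0.431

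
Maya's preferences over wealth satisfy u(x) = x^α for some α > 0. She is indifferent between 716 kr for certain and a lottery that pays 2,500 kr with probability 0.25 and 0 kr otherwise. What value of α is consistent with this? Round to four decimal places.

The lottery's expected utility is 0.25·u(2500) + 0.75·u(0) = 0.25·2500^α (since u(0) = 0 for α > 0).
Indifference: 716^α = 0.25·2500^α, so (716/2500)^α = 0.25.
α = ln(0.25) / ln(716/2500) = -1.3862944/-1.2503658 ≈ 1.1087.

α ≈ 1.1087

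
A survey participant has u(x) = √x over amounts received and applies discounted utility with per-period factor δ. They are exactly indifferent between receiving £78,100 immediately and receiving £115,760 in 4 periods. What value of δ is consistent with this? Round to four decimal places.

δ ≈ 0.9520

The payoff in 4 periods is discounted by δ^4, so u(78100) = δ^4·u(115760) and δ^4 = u(78100)/u(115760).
Since u(x) = √x, δ^4 = √(78100/115760) = 0.82138.
Hence δ = (0.82138)^(1/4) = 0.951999.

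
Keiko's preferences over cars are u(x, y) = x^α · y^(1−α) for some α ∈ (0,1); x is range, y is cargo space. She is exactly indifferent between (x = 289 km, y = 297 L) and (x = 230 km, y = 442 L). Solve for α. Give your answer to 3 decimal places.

α ≈ 0.635

The Cobb–Douglas utilities coincide, so 289^α·297^(1−α) = 230^α·442^(1−α).
(289/230)^α = (442/297)^(1−α); take logs: α·ln(289/230) = (1−α)·ln(442/297), i.e. α·0.228347 = (1−α)·0.397578.
Thus α·(0.625925) = 0.397578, so α = 0.397578/0.625925 ≈ 0.635.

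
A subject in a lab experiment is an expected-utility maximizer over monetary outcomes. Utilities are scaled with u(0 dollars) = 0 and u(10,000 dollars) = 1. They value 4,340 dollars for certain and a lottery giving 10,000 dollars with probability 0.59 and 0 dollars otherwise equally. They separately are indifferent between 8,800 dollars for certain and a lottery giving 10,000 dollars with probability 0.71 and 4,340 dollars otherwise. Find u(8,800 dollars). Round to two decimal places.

0.88

From the first indifference, u(4,340 dollars) = 0.59·u(10,000 dollars) + 0.41·u(0 dollars) = 0.59·1 + 0.41·0 = 0.59.
Then u(8,800 dollars) = 0.71·u(10,000 dollars) + 0.29·u(4,340 dollars) = 0.71·1.00 + 0.29·0.59 = 0.8811.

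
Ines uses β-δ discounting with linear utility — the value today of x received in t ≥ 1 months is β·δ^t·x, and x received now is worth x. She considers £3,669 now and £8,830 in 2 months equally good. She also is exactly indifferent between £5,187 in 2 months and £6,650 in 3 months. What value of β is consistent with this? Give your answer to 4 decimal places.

From the later pair, β·δ^2·5187 = β·δ^3·6650; dividing through, δ = 5187/6650 = 0.78000.
Now use the now-vs-future pair: 3669 = β·δ^2·8830 gives β = 3669/(0.60840·8830) ≈ 0.6830.

β ≈ 0.6830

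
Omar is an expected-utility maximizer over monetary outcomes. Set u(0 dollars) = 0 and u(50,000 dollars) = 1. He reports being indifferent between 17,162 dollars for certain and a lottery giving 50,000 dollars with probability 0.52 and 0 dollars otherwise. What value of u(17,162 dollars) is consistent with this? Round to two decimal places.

0.52

The indifference gives u(17,162 dollars) = 0.52·u(50,000 dollars) + 0.48·u(0 dollars) = 0.52·1 + 0.48·0 = 0.52.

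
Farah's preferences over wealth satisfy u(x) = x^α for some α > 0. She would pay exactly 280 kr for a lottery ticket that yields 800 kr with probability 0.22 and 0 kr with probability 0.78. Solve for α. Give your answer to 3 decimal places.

α ≈ 1.442

The lottery's expected utility is 0.22·u(800) + 0.78·u(0) = 0.22·800^α (since u(0) = 0 for α > 0).
Indifference: 280^α = 0.22·800^α, so (280/800)^α = 0.22.
Taking logs: α·ln(280/800) = ln(0.22), so α = -1.514128 / -1.049822 ≈ 1.442.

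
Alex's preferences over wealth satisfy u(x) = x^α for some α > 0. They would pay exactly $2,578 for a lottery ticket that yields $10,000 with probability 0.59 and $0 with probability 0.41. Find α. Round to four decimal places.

α ≈ 0.3892

EU(lottery) = 0.59·10000^α + 0.41·0 = 0.59·10000^α.
Indifference: 2578^α = 0.59·10000^α, so (2578/10000)^α = 0.59.
Take logs: α = ln 0.59 / ln(2578/10000) ≈ 0.389233.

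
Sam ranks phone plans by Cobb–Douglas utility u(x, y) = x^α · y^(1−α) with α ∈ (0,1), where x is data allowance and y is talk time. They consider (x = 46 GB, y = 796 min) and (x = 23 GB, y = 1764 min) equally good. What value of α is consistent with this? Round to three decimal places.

α ≈ 0.534

Set the two utilities equal: 46^α·796^(1−α) = 23^α·1764^(1−α).
Rearrange to (46/23)^α = (1764/796)^(1−α) and take logs: α·0.693147 = (1−α)·0.795740.
So α/(1−α) = (0.795740)/(0.693147) = 1.148010, and α = 1.148010/2.148010 ≈ 0.534.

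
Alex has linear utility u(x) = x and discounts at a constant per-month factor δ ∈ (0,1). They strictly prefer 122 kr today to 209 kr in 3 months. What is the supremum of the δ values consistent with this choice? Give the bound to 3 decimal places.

δ < 0.836

Comparing present values: 122 > δ^3·209.
Hence δ^3 < 122/209 = 0.58373, and x ↦ x^(1/3) is increasing on (0,∞).
δ < 0.58373^(1/3) = 0.836.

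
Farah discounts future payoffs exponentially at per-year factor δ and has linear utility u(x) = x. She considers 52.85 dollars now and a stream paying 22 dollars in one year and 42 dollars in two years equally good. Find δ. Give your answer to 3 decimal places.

δ ≈ 0.890

Equating present values: 52.85 = 22δ + 42δ².
That is, 42δ² + 22δ − 52.85 = 0, a quadratic in δ.
The positive root is δ = [−22 + √(22² + 4·42·52.85)] / (2·42) = (−22 + 96.762)/84 ≈ 0.890.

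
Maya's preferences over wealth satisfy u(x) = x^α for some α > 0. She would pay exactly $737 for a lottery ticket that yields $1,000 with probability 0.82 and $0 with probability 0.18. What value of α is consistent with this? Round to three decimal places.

Since u(0) = 0, the lottery's EU is 0.82·1000^α.
Indifference: 737^α = 0.82·1000^α, so (737/1000)^α = 0.82.
α = ln(0.82) / ln(737/1000) = -0.198451/-0.305167 ≈ 0.650.

α ≈ 0.650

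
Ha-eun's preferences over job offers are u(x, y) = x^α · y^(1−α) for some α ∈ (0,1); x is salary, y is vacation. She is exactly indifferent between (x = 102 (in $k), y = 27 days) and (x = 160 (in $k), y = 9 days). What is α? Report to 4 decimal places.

The Cobb–Douglas utilities coincide, so 102^α·27^(1−α) = 160^α·9^(1−α).
Taking logs: α·ln 102 + (1−α)·ln 27 = α·ln 160 + (1−α)·ln 9, i.e. α·-0.4502010 = (1−α)·-1.0986123.
With A = -0.4502010 and B = -1.0986123: α·A = (1−α)·B, so α = B/(A+B) = -1.0986123/-1.5488133 ≈ 0.7093.

α ≈ 0.7093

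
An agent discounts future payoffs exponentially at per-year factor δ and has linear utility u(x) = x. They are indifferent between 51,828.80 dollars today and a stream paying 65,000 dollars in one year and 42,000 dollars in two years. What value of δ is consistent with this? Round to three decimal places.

The stream is worth 65000δ + 42000δ² today, so 65000δ + 42000δ² = 51828.80.
So 42000δ² + 65000δ − 51828.80 = 0.
The positive root is δ = [−65000 + √(65000² + 4·42000·51828.80)] / (2·42000) = (−65000 + 113720.000)/84000 ≈ 0.580.

δ ≈ 0.580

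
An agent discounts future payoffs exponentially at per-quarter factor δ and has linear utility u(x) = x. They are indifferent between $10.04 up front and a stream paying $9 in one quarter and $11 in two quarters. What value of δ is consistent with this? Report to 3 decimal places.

Present value of the stream is 9·δ + 11·δ². Indifference gives 9δ + 11δ² = 10.04.
So 11δ² + 9δ − 10.04 = 0.
The positive root is δ = [−9 + √(9² + 4·11·10.04)] / (2·11) = (−9 + 22.864)/22 ≈ 0.630.

δ ≈ 0.630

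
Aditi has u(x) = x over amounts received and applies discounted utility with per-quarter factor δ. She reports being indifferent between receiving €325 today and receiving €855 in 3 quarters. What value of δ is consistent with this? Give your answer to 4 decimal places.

δ ≈ 0.7244

Equating discounted utilities: u(325) = δ^3·u(855) ⇒ δ^3 = u(325)/u(855).
With u(x) = x: δ^3 = 325/855 = 0.38012.
Hence δ = (0.38012)^(1/3) = 0.724390.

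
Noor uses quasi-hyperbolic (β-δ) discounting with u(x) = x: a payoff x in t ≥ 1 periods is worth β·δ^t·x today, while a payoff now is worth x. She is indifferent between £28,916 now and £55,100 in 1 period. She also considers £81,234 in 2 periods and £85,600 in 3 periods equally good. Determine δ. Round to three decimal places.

The second indifference involves only future payoffs, so β cancels: β·δ^2·81234 = β·δ^3·85600, giving δ = 81234/85600 = 0.94900.

δ ≈ 0.949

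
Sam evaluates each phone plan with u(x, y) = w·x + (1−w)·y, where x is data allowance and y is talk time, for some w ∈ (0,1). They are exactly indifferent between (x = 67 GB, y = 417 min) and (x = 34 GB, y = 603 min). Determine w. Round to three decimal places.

w = 0.849

Indifference: w·67 + (1−w)·417 = w·34 + (1−w)·603.
w·(67−34) = (1−w)·(603−417), i.e. w·33 = (1−w)·186.
The marginal rate of substitution is 186/33, so w = 186/(33+186) = 0.849.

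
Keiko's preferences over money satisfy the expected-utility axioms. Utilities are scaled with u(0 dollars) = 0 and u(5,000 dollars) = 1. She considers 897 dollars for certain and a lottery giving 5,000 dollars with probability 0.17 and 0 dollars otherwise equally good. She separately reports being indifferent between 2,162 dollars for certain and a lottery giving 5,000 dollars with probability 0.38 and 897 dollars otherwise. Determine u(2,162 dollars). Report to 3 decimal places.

First, u(897 dollars) = 0.17·u(5,000 dollars) + 0.83·u(0 dollars) = 0.17.
The second indifference gives u(2,162 dollars) = 0.38·u(5,000 dollars) + 0.62·u(897 dollars) = 0.38·1.00 + 0.62·0.17 = 0.4854.

0.485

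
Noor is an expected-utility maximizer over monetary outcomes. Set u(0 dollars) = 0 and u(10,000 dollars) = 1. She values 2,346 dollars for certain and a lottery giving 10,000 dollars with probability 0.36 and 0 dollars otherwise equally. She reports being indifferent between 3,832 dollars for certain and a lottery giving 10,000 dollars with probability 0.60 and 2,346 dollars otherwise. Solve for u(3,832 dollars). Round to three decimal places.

0.744

From the first indifference, u(2,346 dollars) = 0.36·u(10,000 dollars) + 0.64·u(0 dollars) = 0.36·1 + 0.64·0 = 0.36.
Then u(3,832 dollars) = 0.60·u(10,000 dollars) + 0.40·u(2,346 dollars) = 0.60·1.00 + 0.40·0.36 = 0.7440.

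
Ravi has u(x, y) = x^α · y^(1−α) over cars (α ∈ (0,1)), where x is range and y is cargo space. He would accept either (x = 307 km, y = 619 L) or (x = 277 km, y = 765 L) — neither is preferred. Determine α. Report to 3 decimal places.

The Cobb–Douglas utilities coincide, so 307^α·619^(1−α) = 277^α·765^(1−α).
Rearrange to (307/277)^α = (765/619)^(1−α) and take logs: α·0.102830 = (1−α)·0.211771.
With A = 0.102830 and B = 0.211771: α·A = (1−α)·B, so α = B/(A+B) = 0.211771/0.314601 ≈ 0.673.

α ≈ 0.673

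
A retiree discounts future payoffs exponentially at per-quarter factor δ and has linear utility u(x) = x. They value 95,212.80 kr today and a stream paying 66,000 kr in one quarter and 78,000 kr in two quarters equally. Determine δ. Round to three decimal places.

Equating present values: 95212.80 = 66000δ + 78000δ².
Rearranged: 78000δ² + 66000δ − 95212.80 = 0.
The positive root is δ = [−66000 + √(66000² + 4·78000·95212.80)] / (2·78000) = (−66000 + 184560.000)/156000 ≈ 0.760.

δ ≈ 0.760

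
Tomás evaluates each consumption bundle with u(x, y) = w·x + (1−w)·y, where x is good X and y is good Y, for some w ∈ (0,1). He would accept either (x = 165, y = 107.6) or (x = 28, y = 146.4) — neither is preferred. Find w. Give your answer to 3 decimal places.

w = 0.221

Equating utilities: w·165 + (1−w)·107.6 = w·28 + (1−w)·146.4.
Collecting terms: w·137 = (1−w)·38.8.
Hence w = 38.8/(137+38.8) = 38.8/175.8 = 0.221.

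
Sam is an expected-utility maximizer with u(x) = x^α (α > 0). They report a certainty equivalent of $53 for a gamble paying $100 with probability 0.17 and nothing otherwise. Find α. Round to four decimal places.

Since u(0) = 0, the lottery's EU is 0.17·100^α.
Indifference: 53^α = 0.17·100^α, so (53/100)^α = 0.17.
α = ln(0.17) / ln(53/100) = -1.7719568/-0.6348783 ≈ 2.7910.

α ≈ 2.7910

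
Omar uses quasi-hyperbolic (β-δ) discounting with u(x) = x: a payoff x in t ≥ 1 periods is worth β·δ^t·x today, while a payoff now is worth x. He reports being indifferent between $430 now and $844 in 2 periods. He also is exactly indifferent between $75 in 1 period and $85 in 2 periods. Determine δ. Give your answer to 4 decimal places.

From the later pair, β·δ^1·75 = β·δ^2·85; dividing through, δ = 75/85 = 0.88235.

δ ≈ 0.8824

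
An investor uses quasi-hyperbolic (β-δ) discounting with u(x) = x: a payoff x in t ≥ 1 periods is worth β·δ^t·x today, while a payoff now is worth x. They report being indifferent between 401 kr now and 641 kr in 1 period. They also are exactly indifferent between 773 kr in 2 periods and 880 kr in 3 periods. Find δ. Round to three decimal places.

δ ≈ 0.878

From the later pair, β·δ^2·773 = β·δ^3·880; dividing through, δ = 773/880 = 0.87841.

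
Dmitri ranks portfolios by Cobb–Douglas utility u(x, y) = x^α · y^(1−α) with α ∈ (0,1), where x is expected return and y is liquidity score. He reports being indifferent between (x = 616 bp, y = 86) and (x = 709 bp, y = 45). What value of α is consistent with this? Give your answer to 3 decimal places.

Set the two utilities equal: 616^α·86^(1−α) = 709^α·45^(1−α).
Taking logs: α·ln 616 + (1−α)·ln 86 = α·ln 709 + (1−α)·ln 45, i.e. α·-0.140609 = (1−α)·-0.647685.
So α/(1−α) = (-0.647685)/(-0.140609) = 4.606284, and α = 4.606284/5.606284 ≈ 0.822.

α ≈ 0.822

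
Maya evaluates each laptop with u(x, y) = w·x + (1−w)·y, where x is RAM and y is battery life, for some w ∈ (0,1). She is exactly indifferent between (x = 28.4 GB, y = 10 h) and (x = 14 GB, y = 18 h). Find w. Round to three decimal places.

w = 0.357

Equating utilities: w·28.4 + (1−w)·10 = w·14 + (1−w)·18.
Collecting terms: w·14.4 = (1−w)·8.
Hence w = 8/(14.4+8) = 8/22.4 = 0.357.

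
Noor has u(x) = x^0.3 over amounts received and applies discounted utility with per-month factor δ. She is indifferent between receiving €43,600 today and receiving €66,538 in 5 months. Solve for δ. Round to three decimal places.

δ ≈ 0.975

Equating discounted utilities: u(43600) = δ^5·u(66538) ⇒ δ^5 = u(43600)/u(66538).
With u(x) = x^0.3: δ^5 = 43600^0.3/66538^0.3 = (43600/66538)^0.3 = 0.88090.
Hence δ = (0.88090)^(1/5) = 0.97496.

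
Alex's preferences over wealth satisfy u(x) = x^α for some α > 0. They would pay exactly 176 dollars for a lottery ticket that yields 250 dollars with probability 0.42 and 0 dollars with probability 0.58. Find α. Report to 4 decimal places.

Since u(0) = 0, the lottery's EU is 0.42·250^α.
Equating: 176^α = 0.42·250^α, i.e. 0.7040^α = 0.42.
Taking logs: α·ln(176/250) = ln(0.42), so α = -0.8675006 / -0.3509769 ≈ 2.4717.

α ≈ 2.4717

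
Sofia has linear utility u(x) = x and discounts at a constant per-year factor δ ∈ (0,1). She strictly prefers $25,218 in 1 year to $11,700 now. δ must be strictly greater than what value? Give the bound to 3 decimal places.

δ > 0.464

Comparing present values: 11700 < δ·25218.
So δ > 11700/25218 = 0.46395.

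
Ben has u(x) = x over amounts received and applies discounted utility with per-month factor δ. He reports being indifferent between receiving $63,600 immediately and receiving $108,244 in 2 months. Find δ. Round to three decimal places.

δ ≈ 0.767

The payoff in 2 months is discounted by δ^2, so u(63600) = δ^2·u(108244) and δ^2 = u(63600)/u(108244).
With u(x) = x: δ^2 = 63600/108244 = 0.58756.
Hence δ = (0.58756)^(1/2) = 0.76653.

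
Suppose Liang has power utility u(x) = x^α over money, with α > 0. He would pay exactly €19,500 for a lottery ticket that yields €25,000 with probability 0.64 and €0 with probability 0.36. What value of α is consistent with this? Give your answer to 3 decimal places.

Since u(0) = 0, the lottery's EU is 0.64·25000^α.
Equating: 19500^α = 0.64·25000^α, i.e. 0.7800^α = 0.64.
Taking logs: α·ln(19500/25000) = ln(0.64), so α = -0.446287 / -0.248461 ≈ 1.796.

α ≈ 1.796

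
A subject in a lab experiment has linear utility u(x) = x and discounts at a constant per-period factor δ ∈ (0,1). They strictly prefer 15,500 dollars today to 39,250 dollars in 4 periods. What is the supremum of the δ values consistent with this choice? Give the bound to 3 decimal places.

Under u(x) = x this choice says 15500 > δ^4·39250.
Hence δ^4 < 15500/39250 = 0.39490, and x ↦ x^(1/4) is increasing on (0,∞).
δ < 0.39490^(1/4) = 0.793.

δ < 0.793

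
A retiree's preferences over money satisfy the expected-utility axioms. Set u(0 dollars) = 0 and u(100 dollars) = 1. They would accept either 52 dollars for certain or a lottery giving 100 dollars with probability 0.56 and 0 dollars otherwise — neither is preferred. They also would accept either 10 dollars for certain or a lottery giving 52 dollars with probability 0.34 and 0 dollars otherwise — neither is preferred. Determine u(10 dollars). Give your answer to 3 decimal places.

0.190

First, u(52 dollars) = 0.56·u(100 dollars) + 0.44·u(0 dollars) = 0.56.
The second indifference gives u(10 dollars) = 0.34·u(52 dollars) + 0.66·u(0 dollars) = 0.34·0.56 + 0.66·0.00 = 0.1904.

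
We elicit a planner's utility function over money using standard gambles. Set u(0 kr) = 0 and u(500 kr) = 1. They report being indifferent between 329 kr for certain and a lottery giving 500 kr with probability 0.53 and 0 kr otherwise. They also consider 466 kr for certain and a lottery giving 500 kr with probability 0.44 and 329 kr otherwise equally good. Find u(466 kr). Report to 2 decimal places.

The first gamble pins u(329 kr): it must equal 0.53·1 + 0.47·0 = 0.53.
Then u(466 kr) = 0.44·u(500 kr) + 0.56·u(329 kr) = 0.44·1.00 + 0.56·0.53 = 0.7368.

0.74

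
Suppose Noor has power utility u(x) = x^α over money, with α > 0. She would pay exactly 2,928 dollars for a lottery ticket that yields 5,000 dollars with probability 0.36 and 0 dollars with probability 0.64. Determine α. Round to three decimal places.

α ≈ 1.909

Since u(0) = 0, the lottery's EU is 0.36·5000^α.
Indifference: 2928^α = 0.36·5000^α, so (2928/5000)^α = 0.36.
Take logs: α = ln 0.36 / ln(2928/5000) ≈ 1.90921.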